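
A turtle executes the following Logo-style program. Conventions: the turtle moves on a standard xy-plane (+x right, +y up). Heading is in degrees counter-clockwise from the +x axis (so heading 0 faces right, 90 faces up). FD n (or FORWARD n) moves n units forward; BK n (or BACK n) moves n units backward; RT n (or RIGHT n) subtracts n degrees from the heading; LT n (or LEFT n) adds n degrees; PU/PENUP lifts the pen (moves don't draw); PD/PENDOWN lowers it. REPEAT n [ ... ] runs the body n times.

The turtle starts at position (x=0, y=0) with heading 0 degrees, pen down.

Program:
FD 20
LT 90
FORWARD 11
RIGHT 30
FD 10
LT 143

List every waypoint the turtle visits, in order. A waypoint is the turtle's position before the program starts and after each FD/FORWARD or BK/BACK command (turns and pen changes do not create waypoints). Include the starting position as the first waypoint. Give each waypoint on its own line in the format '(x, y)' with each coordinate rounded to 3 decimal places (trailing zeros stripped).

Answer: (0, 0)
(20, 0)
(20, 11)
(25, 19.66)

Derivation:
Executing turtle program step by step:
Start: pos=(0,0), heading=0, pen down
FD 20: (0,0) -> (20,0) [heading=0, draw]
LT 90: heading 0 -> 90
FD 11: (20,0) -> (20,11) [heading=90, draw]
RT 30: heading 90 -> 60
FD 10: (20,11) -> (25,19.66) [heading=60, draw]
LT 143: heading 60 -> 203
Final: pos=(25,19.66), heading=203, 3 segment(s) drawn
Waypoints (4 total):
(0, 0)
(20, 0)
(20, 11)
(25, 19.66)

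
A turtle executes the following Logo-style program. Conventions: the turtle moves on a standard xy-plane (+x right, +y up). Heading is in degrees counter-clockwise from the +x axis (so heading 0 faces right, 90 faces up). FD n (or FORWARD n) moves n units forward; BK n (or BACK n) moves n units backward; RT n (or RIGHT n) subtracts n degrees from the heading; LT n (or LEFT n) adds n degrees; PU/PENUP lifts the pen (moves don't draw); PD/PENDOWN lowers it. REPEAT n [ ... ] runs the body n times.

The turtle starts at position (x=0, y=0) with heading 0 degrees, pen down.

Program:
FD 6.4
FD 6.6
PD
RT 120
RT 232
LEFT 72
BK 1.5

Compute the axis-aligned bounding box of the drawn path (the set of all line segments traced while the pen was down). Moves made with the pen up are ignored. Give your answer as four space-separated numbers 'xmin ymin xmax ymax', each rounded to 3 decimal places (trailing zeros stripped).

Answer: 0 -1.477 13 0

Derivation:
Executing turtle program step by step:
Start: pos=(0,0), heading=0, pen down
FD 6.4: (0,0) -> (6.4,0) [heading=0, draw]
FD 6.6: (6.4,0) -> (13,0) [heading=0, draw]
PD: pen down
RT 120: heading 0 -> 240
RT 232: heading 240 -> 8
LT 72: heading 8 -> 80
BK 1.5: (13,0) -> (12.74,-1.477) [heading=80, draw]
Final: pos=(12.74,-1.477), heading=80, 3 segment(s) drawn

Segment endpoints: x in {0, 6.4, 12.74, 13}, y in {-1.477, 0}
xmin=0, ymin=-1.477, xmax=13, ymax=0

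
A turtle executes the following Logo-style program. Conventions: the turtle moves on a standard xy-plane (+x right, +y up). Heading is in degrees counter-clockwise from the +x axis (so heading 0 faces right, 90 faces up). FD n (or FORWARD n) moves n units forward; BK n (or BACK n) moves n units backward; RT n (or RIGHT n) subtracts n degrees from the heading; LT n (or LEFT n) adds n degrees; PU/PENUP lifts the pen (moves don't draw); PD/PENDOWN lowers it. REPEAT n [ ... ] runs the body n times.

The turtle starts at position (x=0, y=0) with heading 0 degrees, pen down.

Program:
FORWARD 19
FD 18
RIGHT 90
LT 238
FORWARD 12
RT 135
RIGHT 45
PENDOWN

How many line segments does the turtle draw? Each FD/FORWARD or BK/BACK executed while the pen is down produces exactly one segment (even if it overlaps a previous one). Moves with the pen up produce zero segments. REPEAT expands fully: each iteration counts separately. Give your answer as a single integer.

Executing turtle program step by step:
Start: pos=(0,0), heading=0, pen down
FD 19: (0,0) -> (19,0) [heading=0, draw]
FD 18: (19,0) -> (37,0) [heading=0, draw]
RT 90: heading 0 -> 270
LT 238: heading 270 -> 148
FD 12: (37,0) -> (26.823,6.359) [heading=148, draw]
RT 135: heading 148 -> 13
RT 45: heading 13 -> 328
PD: pen down
Final: pos=(26.823,6.359), heading=328, 3 segment(s) drawn
Segments drawn: 3

Answer: 3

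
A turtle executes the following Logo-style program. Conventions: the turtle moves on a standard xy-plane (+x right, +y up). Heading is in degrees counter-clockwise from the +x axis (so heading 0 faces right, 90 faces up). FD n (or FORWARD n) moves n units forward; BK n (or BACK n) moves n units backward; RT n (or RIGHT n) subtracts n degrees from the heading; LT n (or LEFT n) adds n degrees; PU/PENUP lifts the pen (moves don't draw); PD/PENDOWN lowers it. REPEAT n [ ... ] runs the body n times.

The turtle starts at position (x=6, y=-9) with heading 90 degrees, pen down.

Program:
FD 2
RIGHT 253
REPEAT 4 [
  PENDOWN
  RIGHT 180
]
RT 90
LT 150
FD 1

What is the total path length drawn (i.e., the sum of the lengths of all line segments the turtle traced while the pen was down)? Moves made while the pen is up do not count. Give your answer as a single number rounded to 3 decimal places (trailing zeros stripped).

Executing turtle program step by step:
Start: pos=(6,-9), heading=90, pen down
FD 2: (6,-9) -> (6,-7) [heading=90, draw]
RT 253: heading 90 -> 197
REPEAT 4 [
  -- iteration 1/4 --
  PD: pen down
  RT 180: heading 197 -> 17
  -- iteration 2/4 --
  PD: pen down
  RT 180: heading 17 -> 197
  -- iteration 3/4 --
  PD: pen down
  RT 180: heading 197 -> 17
  -- iteration 4/4 --
  PD: pen down
  RT 180: heading 17 -> 197
]
RT 90: heading 197 -> 107
LT 150: heading 107 -> 257
FD 1: (6,-7) -> (5.775,-7.974) [heading=257, draw]
Final: pos=(5.775,-7.974), heading=257, 2 segment(s) drawn

Segment lengths:
  seg 1: (6,-9) -> (6,-7), length = 2
  seg 2: (6,-7) -> (5.775,-7.974), length = 1
Total = 3

Answer: 3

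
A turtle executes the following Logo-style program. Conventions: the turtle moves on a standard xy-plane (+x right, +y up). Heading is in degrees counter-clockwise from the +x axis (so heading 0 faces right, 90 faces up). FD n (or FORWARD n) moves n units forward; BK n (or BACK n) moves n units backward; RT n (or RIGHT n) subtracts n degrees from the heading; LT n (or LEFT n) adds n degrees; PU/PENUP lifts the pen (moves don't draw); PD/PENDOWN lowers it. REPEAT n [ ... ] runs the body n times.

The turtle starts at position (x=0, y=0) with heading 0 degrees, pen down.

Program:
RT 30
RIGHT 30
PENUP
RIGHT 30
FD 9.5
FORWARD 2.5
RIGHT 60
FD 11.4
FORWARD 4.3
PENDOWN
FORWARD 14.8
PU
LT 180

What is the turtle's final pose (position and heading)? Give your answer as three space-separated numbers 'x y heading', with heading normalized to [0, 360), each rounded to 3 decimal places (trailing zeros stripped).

Answer: -26.414 -27.25 30

Derivation:
Executing turtle program step by step:
Start: pos=(0,0), heading=0, pen down
RT 30: heading 0 -> 330
RT 30: heading 330 -> 300
PU: pen up
RT 30: heading 300 -> 270
FD 9.5: (0,0) -> (0,-9.5) [heading=270, move]
FD 2.5: (0,-9.5) -> (0,-12) [heading=270, move]
RT 60: heading 270 -> 210
FD 11.4: (0,-12) -> (-9.873,-17.7) [heading=210, move]
FD 4.3: (-9.873,-17.7) -> (-13.597,-19.85) [heading=210, move]
PD: pen down
FD 14.8: (-13.597,-19.85) -> (-26.414,-27.25) [heading=210, draw]
PU: pen up
LT 180: heading 210 -> 30
Final: pos=(-26.414,-27.25), heading=30, 1 segment(s) drawn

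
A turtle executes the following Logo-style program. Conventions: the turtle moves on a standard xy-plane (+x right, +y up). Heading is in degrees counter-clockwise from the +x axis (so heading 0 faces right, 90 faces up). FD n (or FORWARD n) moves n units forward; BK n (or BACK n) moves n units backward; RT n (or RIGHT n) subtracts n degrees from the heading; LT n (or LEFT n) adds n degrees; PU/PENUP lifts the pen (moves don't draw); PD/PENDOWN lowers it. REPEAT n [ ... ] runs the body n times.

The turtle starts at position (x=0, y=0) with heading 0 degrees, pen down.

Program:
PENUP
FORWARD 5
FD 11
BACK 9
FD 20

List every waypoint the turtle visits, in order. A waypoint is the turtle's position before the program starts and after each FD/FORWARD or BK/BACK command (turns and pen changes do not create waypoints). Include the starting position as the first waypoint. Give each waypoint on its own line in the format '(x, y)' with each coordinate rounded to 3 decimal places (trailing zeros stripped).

Executing turtle program step by step:
Start: pos=(0,0), heading=0, pen down
PU: pen up
FD 5: (0,0) -> (5,0) [heading=0, move]
FD 11: (5,0) -> (16,0) [heading=0, move]
BK 9: (16,0) -> (7,0) [heading=0, move]
FD 20: (7,0) -> (27,0) [heading=0, move]
Final: pos=(27,0), heading=0, 0 segment(s) drawn
Waypoints (5 total):
(0, 0)
(5, 0)
(16, 0)
(7, 0)
(27, 0)

Answer: (0, 0)
(5, 0)
(16, 0)
(7, 0)
(27, 0)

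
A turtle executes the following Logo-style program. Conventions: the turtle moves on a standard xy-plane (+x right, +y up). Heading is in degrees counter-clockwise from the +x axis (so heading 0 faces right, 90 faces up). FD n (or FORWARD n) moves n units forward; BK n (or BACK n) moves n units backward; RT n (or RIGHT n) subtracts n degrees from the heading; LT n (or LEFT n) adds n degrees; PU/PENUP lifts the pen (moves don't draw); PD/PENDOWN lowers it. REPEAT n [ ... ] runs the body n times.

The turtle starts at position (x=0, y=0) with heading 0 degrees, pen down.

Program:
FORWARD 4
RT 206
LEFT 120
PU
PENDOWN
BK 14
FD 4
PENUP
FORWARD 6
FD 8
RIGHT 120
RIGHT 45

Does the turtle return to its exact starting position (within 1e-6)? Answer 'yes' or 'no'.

Executing turtle program step by step:
Start: pos=(0,0), heading=0, pen down
FD 4: (0,0) -> (4,0) [heading=0, draw]
RT 206: heading 0 -> 154
LT 120: heading 154 -> 274
PU: pen up
PD: pen down
BK 14: (4,0) -> (3.023,13.966) [heading=274, draw]
FD 4: (3.023,13.966) -> (3.302,9.976) [heading=274, draw]
PU: pen up
FD 6: (3.302,9.976) -> (3.721,3.99) [heading=274, move]
FD 8: (3.721,3.99) -> (4.279,-3.99) [heading=274, move]
RT 120: heading 274 -> 154
RT 45: heading 154 -> 109
Final: pos=(4.279,-3.99), heading=109, 3 segment(s) drawn

Start position: (0, 0)
Final position: (4.279, -3.99)
Distance = 5.851; >= 1e-6 -> NOT closed

Answer: no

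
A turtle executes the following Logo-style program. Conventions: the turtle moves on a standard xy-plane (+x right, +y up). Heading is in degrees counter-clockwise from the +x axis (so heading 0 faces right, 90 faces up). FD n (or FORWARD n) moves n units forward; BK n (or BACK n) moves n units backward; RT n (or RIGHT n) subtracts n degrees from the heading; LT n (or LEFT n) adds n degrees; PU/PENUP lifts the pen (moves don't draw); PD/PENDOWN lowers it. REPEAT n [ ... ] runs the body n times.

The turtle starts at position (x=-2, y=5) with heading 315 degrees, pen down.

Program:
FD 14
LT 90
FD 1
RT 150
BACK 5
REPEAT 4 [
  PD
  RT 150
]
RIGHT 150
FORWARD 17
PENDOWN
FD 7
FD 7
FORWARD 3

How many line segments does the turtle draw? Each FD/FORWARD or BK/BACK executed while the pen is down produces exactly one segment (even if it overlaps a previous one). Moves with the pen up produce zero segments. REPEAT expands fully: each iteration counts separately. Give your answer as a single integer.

Executing turtle program step by step:
Start: pos=(-2,5), heading=315, pen down
FD 14: (-2,5) -> (7.899,-4.899) [heading=315, draw]
LT 90: heading 315 -> 45
FD 1: (7.899,-4.899) -> (8.607,-4.192) [heading=45, draw]
RT 150: heading 45 -> 255
BK 5: (8.607,-4.192) -> (9.901,0.637) [heading=255, draw]
REPEAT 4 [
  -- iteration 1/4 --
  PD: pen down
  RT 150: heading 255 -> 105
  -- iteration 2/4 --
  PD: pen down
  RT 150: heading 105 -> 315
  -- iteration 3/4 --
  PD: pen down
  RT 150: heading 315 -> 165
  -- iteration 4/4 --
  PD: pen down
  RT 150: heading 165 -> 15
]
RT 150: heading 15 -> 225
FD 17: (9.901,0.637) -> (-2.12,-11.384) [heading=225, draw]
PD: pen down
FD 7: (-2.12,-11.384) -> (-7.07,-16.333) [heading=225, draw]
FD 7: (-7.07,-16.333) -> (-12.02,-21.283) [heading=225, draw]
FD 3: (-12.02,-21.283) -> (-14.141,-23.404) [heading=225, draw]
Final: pos=(-14.141,-23.404), heading=225, 7 segment(s) drawn
Segments drawn: 7

Answer: 7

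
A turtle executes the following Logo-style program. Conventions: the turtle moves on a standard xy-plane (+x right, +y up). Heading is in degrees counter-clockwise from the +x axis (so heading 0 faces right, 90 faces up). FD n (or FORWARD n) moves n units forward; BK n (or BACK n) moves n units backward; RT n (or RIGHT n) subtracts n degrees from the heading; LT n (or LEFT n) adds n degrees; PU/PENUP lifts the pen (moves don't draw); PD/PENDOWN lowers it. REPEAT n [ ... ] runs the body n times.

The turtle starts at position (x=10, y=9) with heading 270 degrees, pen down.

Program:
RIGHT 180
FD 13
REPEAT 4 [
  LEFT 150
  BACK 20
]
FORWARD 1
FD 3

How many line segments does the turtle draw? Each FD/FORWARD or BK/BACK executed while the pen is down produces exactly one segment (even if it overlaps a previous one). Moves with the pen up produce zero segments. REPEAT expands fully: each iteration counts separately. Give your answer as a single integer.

Answer: 7

Derivation:
Executing turtle program step by step:
Start: pos=(10,9), heading=270, pen down
RT 180: heading 270 -> 90
FD 13: (10,9) -> (10,22) [heading=90, draw]
REPEAT 4 [
  -- iteration 1/4 --
  LT 150: heading 90 -> 240
  BK 20: (10,22) -> (20,39.321) [heading=240, draw]
  -- iteration 2/4 --
  LT 150: heading 240 -> 30
  BK 20: (20,39.321) -> (2.679,29.321) [heading=30, draw]
  -- iteration 3/4 --
  LT 150: heading 30 -> 180
  BK 20: (2.679,29.321) -> (22.679,29.321) [heading=180, draw]
  -- iteration 4/4 --
  LT 150: heading 180 -> 330
  BK 20: (22.679,29.321) -> (5.359,39.321) [heading=330, draw]
]
FD 1: (5.359,39.321) -> (6.225,38.821) [heading=330, draw]
FD 3: (6.225,38.821) -> (8.823,37.321) [heading=330, draw]
Final: pos=(8.823,37.321), heading=330, 7 segment(s) drawn
Segments drawn: 7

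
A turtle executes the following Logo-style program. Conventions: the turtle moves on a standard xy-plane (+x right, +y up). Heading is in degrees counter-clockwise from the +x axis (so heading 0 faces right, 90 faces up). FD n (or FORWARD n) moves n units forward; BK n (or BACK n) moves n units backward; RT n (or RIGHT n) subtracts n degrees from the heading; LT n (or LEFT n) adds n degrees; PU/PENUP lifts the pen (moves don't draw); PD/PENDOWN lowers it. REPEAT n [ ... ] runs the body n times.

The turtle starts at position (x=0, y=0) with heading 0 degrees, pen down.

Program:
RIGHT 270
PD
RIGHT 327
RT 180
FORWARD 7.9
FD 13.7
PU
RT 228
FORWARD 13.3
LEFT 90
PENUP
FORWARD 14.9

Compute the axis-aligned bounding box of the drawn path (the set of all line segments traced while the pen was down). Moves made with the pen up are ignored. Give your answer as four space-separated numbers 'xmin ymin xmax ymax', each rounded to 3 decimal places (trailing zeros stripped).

Executing turtle program step by step:
Start: pos=(0,0), heading=0, pen down
RT 270: heading 0 -> 90
PD: pen down
RT 327: heading 90 -> 123
RT 180: heading 123 -> 303
FD 7.9: (0,0) -> (4.303,-6.625) [heading=303, draw]
FD 13.7: (4.303,-6.625) -> (11.764,-18.115) [heading=303, draw]
PU: pen up
RT 228: heading 303 -> 75
FD 13.3: (11.764,-18.115) -> (15.206,-5.268) [heading=75, move]
LT 90: heading 75 -> 165
PU: pen up
FD 14.9: (15.206,-5.268) -> (0.814,-1.412) [heading=165, move]
Final: pos=(0.814,-1.412), heading=165, 2 segment(s) drawn

Segment endpoints: x in {0, 4.303, 11.764}, y in {-18.115, -6.625, 0}
xmin=0, ymin=-18.115, xmax=11.764, ymax=0

Answer: 0 -18.115 11.764 0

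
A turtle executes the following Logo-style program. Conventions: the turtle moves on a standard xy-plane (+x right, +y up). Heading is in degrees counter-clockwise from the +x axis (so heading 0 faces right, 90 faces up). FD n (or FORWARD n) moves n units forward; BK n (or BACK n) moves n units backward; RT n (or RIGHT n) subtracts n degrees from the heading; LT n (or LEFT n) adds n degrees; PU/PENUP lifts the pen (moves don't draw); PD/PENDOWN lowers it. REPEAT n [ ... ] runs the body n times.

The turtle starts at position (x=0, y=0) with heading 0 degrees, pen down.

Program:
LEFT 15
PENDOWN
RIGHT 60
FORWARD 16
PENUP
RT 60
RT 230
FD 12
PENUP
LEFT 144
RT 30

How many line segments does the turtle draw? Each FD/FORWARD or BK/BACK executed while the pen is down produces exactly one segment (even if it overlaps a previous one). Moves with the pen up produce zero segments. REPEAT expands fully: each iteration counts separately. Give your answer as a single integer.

Answer: 1

Derivation:
Executing turtle program step by step:
Start: pos=(0,0), heading=0, pen down
LT 15: heading 0 -> 15
PD: pen down
RT 60: heading 15 -> 315
FD 16: (0,0) -> (11.314,-11.314) [heading=315, draw]
PU: pen up
RT 60: heading 315 -> 255
RT 230: heading 255 -> 25
FD 12: (11.314,-11.314) -> (22.189,-6.242) [heading=25, move]
PU: pen up
LT 144: heading 25 -> 169
RT 30: heading 169 -> 139
Final: pos=(22.189,-6.242), heading=139, 1 segment(s) drawn
Segments drawn: 1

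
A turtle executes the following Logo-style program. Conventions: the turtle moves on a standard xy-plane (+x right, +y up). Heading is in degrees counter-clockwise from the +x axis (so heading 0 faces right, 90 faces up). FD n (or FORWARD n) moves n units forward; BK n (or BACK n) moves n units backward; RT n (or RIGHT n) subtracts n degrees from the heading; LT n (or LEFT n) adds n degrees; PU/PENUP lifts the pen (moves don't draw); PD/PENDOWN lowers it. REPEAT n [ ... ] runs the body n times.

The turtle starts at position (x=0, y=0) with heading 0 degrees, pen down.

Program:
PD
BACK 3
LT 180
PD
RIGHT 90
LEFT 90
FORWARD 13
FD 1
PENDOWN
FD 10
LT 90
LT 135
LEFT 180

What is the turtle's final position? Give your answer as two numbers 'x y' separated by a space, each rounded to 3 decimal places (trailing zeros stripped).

Executing turtle program step by step:
Start: pos=(0,0), heading=0, pen down
PD: pen down
BK 3: (0,0) -> (-3,0) [heading=0, draw]
LT 180: heading 0 -> 180
PD: pen down
RT 90: heading 180 -> 90
LT 90: heading 90 -> 180
FD 13: (-3,0) -> (-16,0) [heading=180, draw]
FD 1: (-16,0) -> (-17,0) [heading=180, draw]
PD: pen down
FD 10: (-17,0) -> (-27,0) [heading=180, draw]
LT 90: heading 180 -> 270
LT 135: heading 270 -> 45
LT 180: heading 45 -> 225
Final: pos=(-27,0), heading=225, 4 segment(s) drawn

Answer: -27 0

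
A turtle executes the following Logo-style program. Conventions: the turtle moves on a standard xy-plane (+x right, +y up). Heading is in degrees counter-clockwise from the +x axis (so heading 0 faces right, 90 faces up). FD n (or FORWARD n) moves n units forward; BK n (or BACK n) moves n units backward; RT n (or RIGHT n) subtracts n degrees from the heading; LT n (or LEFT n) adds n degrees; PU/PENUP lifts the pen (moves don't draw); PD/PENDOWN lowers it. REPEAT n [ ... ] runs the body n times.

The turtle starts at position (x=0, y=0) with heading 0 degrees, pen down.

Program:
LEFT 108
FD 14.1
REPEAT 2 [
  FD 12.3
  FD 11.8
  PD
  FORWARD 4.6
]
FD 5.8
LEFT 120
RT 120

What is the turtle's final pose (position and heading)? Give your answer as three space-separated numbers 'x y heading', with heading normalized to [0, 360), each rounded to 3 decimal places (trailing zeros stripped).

Answer: -23.887 73.517 108

Derivation:
Executing turtle program step by step:
Start: pos=(0,0), heading=0, pen down
LT 108: heading 0 -> 108
FD 14.1: (0,0) -> (-4.357,13.41) [heading=108, draw]
REPEAT 2 [
  -- iteration 1/2 --
  FD 12.3: (-4.357,13.41) -> (-8.158,25.108) [heading=108, draw]
  FD 11.8: (-8.158,25.108) -> (-11.804,36.33) [heading=108, draw]
  PD: pen down
  FD 4.6: (-11.804,36.33) -> (-13.226,40.705) [heading=108, draw]
  -- iteration 2/2 --
  FD 12.3: (-13.226,40.705) -> (-17.027,52.403) [heading=108, draw]
  FD 11.8: (-17.027,52.403) -> (-20.673,63.626) [heading=108, draw]
  PD: pen down
  FD 4.6: (-20.673,63.626) -> (-22.095,68.001) [heading=108, draw]
]
FD 5.8: (-22.095,68.001) -> (-23.887,73.517) [heading=108, draw]
LT 120: heading 108 -> 228
RT 120: heading 228 -> 108
Final: pos=(-23.887,73.517), heading=108, 8 segment(s) drawn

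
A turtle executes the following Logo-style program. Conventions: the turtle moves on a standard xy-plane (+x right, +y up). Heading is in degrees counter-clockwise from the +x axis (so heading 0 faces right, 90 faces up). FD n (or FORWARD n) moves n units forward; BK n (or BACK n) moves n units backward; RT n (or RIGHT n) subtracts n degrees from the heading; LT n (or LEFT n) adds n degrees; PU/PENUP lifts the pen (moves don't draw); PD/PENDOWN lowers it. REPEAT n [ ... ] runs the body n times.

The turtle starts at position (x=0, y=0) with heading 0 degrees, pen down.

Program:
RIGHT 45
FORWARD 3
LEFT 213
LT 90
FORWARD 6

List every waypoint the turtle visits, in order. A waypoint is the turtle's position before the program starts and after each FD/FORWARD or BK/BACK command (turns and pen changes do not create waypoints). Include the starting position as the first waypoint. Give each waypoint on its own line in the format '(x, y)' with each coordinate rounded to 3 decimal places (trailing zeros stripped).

Answer: (0, 0)
(2.121, -2.121)
(0.874, -7.99)

Derivation:
Executing turtle program step by step:
Start: pos=(0,0), heading=0, pen down
RT 45: heading 0 -> 315
FD 3: (0,0) -> (2.121,-2.121) [heading=315, draw]
LT 213: heading 315 -> 168
LT 90: heading 168 -> 258
FD 6: (2.121,-2.121) -> (0.874,-7.99) [heading=258, draw]
Final: pos=(0.874,-7.99), heading=258, 2 segment(s) drawn
Waypoints (3 total):
(0, 0)
(2.121, -2.121)
(0.874, -7.99)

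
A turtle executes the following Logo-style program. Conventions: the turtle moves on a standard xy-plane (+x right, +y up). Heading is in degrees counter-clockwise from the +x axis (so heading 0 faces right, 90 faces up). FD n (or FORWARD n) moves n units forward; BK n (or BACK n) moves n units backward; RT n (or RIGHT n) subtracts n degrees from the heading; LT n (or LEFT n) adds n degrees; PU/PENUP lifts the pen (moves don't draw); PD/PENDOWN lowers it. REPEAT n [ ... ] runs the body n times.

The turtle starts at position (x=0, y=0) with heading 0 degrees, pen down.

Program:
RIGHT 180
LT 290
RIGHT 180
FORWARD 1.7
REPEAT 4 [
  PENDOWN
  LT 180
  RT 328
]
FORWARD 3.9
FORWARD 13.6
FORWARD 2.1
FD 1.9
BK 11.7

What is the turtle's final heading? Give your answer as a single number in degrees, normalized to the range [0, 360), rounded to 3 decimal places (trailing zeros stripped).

Executing turtle program step by step:
Start: pos=(0,0), heading=0, pen down
RT 180: heading 0 -> 180
LT 290: heading 180 -> 110
RT 180: heading 110 -> 290
FD 1.7: (0,0) -> (0.581,-1.597) [heading=290, draw]
REPEAT 4 [
  -- iteration 1/4 --
  PD: pen down
  LT 180: heading 290 -> 110
  RT 328: heading 110 -> 142
  -- iteration 2/4 --
  PD: pen down
  LT 180: heading 142 -> 322
  RT 328: heading 322 -> 354
  -- iteration 3/4 --
  PD: pen down
  LT 180: heading 354 -> 174
  RT 328: heading 174 -> 206
  -- iteration 4/4 --
  PD: pen down
  LT 180: heading 206 -> 26
  RT 328: heading 26 -> 58
]
FD 3.9: (0.581,-1.597) -> (2.648,1.71) [heading=58, draw]
FD 13.6: (2.648,1.71) -> (9.855,13.243) [heading=58, draw]
FD 2.1: (9.855,13.243) -> (10.968,15.024) [heading=58, draw]
FD 1.9: (10.968,15.024) -> (11.975,16.636) [heading=58, draw]
BK 11.7: (11.975,16.636) -> (5.775,6.713) [heading=58, draw]
Final: pos=(5.775,6.713), heading=58, 6 segment(s) drawn

Answer: 58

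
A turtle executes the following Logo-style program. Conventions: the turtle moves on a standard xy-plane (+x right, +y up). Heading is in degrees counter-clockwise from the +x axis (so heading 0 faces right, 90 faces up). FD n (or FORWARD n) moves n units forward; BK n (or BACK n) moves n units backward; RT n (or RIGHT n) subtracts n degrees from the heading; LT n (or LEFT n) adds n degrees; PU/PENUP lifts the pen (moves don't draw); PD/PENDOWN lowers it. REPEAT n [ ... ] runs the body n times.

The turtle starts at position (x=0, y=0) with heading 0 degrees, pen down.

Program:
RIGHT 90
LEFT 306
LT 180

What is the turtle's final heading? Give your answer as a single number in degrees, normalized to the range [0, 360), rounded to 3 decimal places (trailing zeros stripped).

Answer: 36

Derivation:
Executing turtle program step by step:
Start: pos=(0,0), heading=0, pen down
RT 90: heading 0 -> 270
LT 306: heading 270 -> 216
LT 180: heading 216 -> 36
Final: pos=(0,0), heading=36, 0 segment(s) drawn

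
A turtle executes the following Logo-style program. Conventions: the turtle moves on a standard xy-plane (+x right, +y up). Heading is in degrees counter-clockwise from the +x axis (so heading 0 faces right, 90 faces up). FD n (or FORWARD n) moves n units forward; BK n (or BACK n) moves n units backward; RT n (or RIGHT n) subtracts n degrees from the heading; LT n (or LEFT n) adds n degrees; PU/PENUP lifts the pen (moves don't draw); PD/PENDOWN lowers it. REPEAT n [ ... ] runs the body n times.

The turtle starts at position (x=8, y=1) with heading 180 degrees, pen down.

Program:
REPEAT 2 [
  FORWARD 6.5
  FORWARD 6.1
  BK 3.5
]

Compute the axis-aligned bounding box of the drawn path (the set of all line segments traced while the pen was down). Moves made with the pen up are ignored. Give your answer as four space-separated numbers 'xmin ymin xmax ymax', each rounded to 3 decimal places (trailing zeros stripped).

Answer: -13.7 1 8 1

Derivation:
Executing turtle program step by step:
Start: pos=(8,1), heading=180, pen down
REPEAT 2 [
  -- iteration 1/2 --
  FD 6.5: (8,1) -> (1.5,1) [heading=180, draw]
  FD 6.1: (1.5,1) -> (-4.6,1) [heading=180, draw]
  BK 3.5: (-4.6,1) -> (-1.1,1) [heading=180, draw]
  -- iteration 2/2 --
  FD 6.5: (-1.1,1) -> (-7.6,1) [heading=180, draw]
  FD 6.1: (-7.6,1) -> (-13.7,1) [heading=180, draw]
  BK 3.5: (-13.7,1) -> (-10.2,1) [heading=180, draw]
]
Final: pos=(-10.2,1), heading=180, 6 segment(s) drawn

Segment endpoints: x in {-13.7, -10.2, -7.6, -4.6, -1.1, 1.5, 8}, y in {1, 1, 1, 1, 1, 1, 1}
xmin=-13.7, ymin=1, xmax=8, ymax=1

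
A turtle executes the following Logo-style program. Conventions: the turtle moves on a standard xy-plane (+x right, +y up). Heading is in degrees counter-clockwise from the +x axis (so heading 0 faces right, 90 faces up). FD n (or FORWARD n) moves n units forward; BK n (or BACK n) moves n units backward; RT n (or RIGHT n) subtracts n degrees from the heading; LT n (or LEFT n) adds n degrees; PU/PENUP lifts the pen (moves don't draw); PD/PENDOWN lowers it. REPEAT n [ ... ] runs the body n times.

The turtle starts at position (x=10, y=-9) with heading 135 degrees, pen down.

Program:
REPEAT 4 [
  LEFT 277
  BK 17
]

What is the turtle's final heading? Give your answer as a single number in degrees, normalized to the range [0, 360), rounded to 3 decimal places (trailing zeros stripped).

Executing turtle program step by step:
Start: pos=(10,-9), heading=135, pen down
REPEAT 4 [
  -- iteration 1/4 --
  LT 277: heading 135 -> 52
  BK 17: (10,-9) -> (-0.466,-22.396) [heading=52, draw]
  -- iteration 2/4 --
  LT 277: heading 52 -> 329
  BK 17: (-0.466,-22.396) -> (-15.038,-13.641) [heading=329, draw]
  -- iteration 3/4 --
  LT 277: heading 329 -> 246
  BK 17: (-15.038,-13.641) -> (-8.124,1.89) [heading=246, draw]
  -- iteration 4/4 --
  LT 277: heading 246 -> 163
  BK 17: (-8.124,1.89) -> (8.134,-3.081) [heading=163, draw]
]
Final: pos=(8.134,-3.081), heading=163, 4 segment(s) drawn

Answer: 163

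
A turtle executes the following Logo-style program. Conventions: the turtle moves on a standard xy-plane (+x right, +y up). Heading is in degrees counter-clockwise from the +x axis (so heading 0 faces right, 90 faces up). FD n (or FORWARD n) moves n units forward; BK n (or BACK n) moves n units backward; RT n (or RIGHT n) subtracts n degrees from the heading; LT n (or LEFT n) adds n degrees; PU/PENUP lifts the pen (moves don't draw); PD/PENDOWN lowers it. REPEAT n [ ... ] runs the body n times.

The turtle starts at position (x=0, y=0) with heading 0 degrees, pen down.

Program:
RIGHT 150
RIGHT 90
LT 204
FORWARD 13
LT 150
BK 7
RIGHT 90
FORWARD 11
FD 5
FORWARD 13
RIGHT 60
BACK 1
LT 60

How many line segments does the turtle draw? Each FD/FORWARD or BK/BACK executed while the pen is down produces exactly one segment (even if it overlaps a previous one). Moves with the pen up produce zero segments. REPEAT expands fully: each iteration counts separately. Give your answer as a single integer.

Answer: 6

Derivation:
Executing turtle program step by step:
Start: pos=(0,0), heading=0, pen down
RT 150: heading 0 -> 210
RT 90: heading 210 -> 120
LT 204: heading 120 -> 324
FD 13: (0,0) -> (10.517,-7.641) [heading=324, draw]
LT 150: heading 324 -> 114
BK 7: (10.517,-7.641) -> (13.364,-14.036) [heading=114, draw]
RT 90: heading 114 -> 24
FD 11: (13.364,-14.036) -> (23.413,-9.562) [heading=24, draw]
FD 5: (23.413,-9.562) -> (27.981,-7.528) [heading=24, draw]
FD 13: (27.981,-7.528) -> (39.857,-2.241) [heading=24, draw]
RT 60: heading 24 -> 324
BK 1: (39.857,-2.241) -> (39.048,-1.653) [heading=324, draw]
LT 60: heading 324 -> 24
Final: pos=(39.048,-1.653), heading=24, 6 segment(s) drawn
Segments drawn: 6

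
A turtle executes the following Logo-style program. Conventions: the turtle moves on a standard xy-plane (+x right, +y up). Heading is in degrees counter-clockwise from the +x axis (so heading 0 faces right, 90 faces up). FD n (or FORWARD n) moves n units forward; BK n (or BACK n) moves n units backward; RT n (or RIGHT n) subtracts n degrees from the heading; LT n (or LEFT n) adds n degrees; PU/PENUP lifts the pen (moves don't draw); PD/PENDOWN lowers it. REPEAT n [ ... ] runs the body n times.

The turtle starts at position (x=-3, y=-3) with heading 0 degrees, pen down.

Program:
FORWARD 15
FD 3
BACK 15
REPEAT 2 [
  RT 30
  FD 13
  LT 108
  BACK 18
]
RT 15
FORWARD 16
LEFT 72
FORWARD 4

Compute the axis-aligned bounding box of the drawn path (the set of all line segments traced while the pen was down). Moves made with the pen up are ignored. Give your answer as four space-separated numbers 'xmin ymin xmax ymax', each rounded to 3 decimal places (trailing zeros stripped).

Answer: -3 -27.107 32.658 -3

Derivation:
Executing turtle program step by step:
Start: pos=(-3,-3), heading=0, pen down
FD 15: (-3,-3) -> (12,-3) [heading=0, draw]
FD 3: (12,-3) -> (15,-3) [heading=0, draw]
BK 15: (15,-3) -> (0,-3) [heading=0, draw]
REPEAT 2 [
  -- iteration 1/2 --
  RT 30: heading 0 -> 330
  FD 13: (0,-3) -> (11.258,-9.5) [heading=330, draw]
  LT 108: heading 330 -> 78
  BK 18: (11.258,-9.5) -> (7.516,-27.107) [heading=78, draw]
  -- iteration 2/2 --
  RT 30: heading 78 -> 48
  FD 13: (7.516,-27.107) -> (16.215,-17.446) [heading=48, draw]
  LT 108: heading 48 -> 156
  BK 18: (16.215,-17.446) -> (32.658,-24.767) [heading=156, draw]
]
RT 15: heading 156 -> 141
FD 16: (32.658,-24.767) -> (20.224,-14.698) [heading=141, draw]
LT 72: heading 141 -> 213
FD 4: (20.224,-14.698) -> (16.869,-16.876) [heading=213, draw]
Final: pos=(16.869,-16.876), heading=213, 9 segment(s) drawn

Segment endpoints: x in {-3, 0, 7.516, 11.258, 12, 15, 16.215, 16.869, 20.224, 32.658}, y in {-27.107, -24.767, -17.446, -16.876, -14.698, -9.5, -3}
xmin=-3, ymin=-27.107, xmax=32.658, ymax=-3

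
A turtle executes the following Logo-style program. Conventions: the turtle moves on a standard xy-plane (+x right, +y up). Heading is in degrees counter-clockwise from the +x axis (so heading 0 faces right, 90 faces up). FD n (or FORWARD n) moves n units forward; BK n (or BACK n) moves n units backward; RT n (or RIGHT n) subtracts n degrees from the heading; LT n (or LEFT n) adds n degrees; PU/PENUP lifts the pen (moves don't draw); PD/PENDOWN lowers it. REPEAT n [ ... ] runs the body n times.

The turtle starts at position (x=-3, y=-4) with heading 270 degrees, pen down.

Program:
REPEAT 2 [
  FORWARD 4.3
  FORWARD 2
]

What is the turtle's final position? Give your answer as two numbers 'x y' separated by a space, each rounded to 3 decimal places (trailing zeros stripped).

Answer: -3 -16.6

Derivation:
Executing turtle program step by step:
Start: pos=(-3,-4), heading=270, pen down
REPEAT 2 [
  -- iteration 1/2 --
  FD 4.3: (-3,-4) -> (-3,-8.3) [heading=270, draw]
  FD 2: (-3,-8.3) -> (-3,-10.3) [heading=270, draw]
  -- iteration 2/2 --
  FD 4.3: (-3,-10.3) -> (-3,-14.6) [heading=270, draw]
  FD 2: (-3,-14.6) -> (-3,-16.6) [heading=270, draw]
]
Final: pos=(-3,-16.6), heading=270, 4 segment(s) drawn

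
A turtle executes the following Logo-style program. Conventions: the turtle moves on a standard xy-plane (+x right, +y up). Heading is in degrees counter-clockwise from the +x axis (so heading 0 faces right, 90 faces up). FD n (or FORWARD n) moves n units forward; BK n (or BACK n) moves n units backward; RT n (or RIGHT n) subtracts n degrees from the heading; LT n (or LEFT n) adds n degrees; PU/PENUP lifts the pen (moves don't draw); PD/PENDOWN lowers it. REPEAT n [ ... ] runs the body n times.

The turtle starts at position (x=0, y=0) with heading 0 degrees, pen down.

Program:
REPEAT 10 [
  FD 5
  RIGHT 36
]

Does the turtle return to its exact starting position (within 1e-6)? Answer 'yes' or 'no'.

Answer: yes

Derivation:
Executing turtle program step by step:
Start: pos=(0,0), heading=0, pen down
REPEAT 10 [
  -- iteration 1/10 --
  FD 5: (0,0) -> (5,0) [heading=0, draw]
  RT 36: heading 0 -> 324
  -- iteration 2/10 --
  FD 5: (5,0) -> (9.045,-2.939) [heading=324, draw]
  RT 36: heading 324 -> 288
  -- iteration 3/10 --
  FD 5: (9.045,-2.939) -> (10.59,-7.694) [heading=288, draw]
  RT 36: heading 288 -> 252
  -- iteration 4/10 --
  FD 5: (10.59,-7.694) -> (9.045,-12.449) [heading=252, draw]
  RT 36: heading 252 -> 216
  -- iteration 5/10 --
  FD 5: (9.045,-12.449) -> (5,-15.388) [heading=216, draw]
  RT 36: heading 216 -> 180
  -- iteration 6/10 --
  FD 5: (5,-15.388) -> (0,-15.388) [heading=180, draw]
  RT 36: heading 180 -> 144
  -- iteration 7/10 --
  FD 5: (0,-15.388) -> (-4.045,-12.449) [heading=144, draw]
  RT 36: heading 144 -> 108
  -- iteration 8/10 --
  FD 5: (-4.045,-12.449) -> (-5.59,-7.694) [heading=108, draw]
  RT 36: heading 108 -> 72
  -- iteration 9/10 --
  FD 5: (-5.59,-7.694) -> (-4.045,-2.939) [heading=72, draw]
  RT 36: heading 72 -> 36
  -- iteration 10/10 --
  FD 5: (-4.045,-2.939) -> (0,0) [heading=36, draw]
  RT 36: heading 36 -> 0
]
Final: pos=(0,0), heading=0, 10 segment(s) drawn

Start position: (0, 0)
Final position: (0, 0)
Distance = 0; < 1e-6 -> CLOSED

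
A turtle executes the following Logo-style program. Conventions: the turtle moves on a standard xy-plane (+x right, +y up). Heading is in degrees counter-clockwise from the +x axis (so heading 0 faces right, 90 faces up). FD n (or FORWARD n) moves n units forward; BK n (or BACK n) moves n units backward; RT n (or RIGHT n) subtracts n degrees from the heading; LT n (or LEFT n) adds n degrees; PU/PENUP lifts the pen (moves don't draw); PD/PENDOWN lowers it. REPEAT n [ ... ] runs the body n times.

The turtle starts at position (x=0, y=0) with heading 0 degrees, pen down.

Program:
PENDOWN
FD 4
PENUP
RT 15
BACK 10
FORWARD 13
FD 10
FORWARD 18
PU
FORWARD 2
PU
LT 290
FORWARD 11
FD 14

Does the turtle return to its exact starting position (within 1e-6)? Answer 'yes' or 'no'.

Answer: no

Derivation:
Executing turtle program step by step:
Start: pos=(0,0), heading=0, pen down
PD: pen down
FD 4: (0,0) -> (4,0) [heading=0, draw]
PU: pen up
RT 15: heading 0 -> 345
BK 10: (4,0) -> (-5.659,2.588) [heading=345, move]
FD 13: (-5.659,2.588) -> (6.898,-0.776) [heading=345, move]
FD 10: (6.898,-0.776) -> (16.557,-3.365) [heading=345, move]
FD 18: (16.557,-3.365) -> (33.944,-8.023) [heading=345, move]
PU: pen up
FD 2: (33.944,-8.023) -> (35.876,-8.541) [heading=345, move]
PU: pen up
LT 290: heading 345 -> 275
FD 11: (35.876,-8.541) -> (36.834,-19.499) [heading=275, move]
FD 14: (36.834,-19.499) -> (38.054,-33.446) [heading=275, move]
Final: pos=(38.054,-33.446), heading=275, 1 segment(s) drawn

Start position: (0, 0)
Final position: (38.054, -33.446)
Distance = 50.663; >= 1e-6 -> NOT closed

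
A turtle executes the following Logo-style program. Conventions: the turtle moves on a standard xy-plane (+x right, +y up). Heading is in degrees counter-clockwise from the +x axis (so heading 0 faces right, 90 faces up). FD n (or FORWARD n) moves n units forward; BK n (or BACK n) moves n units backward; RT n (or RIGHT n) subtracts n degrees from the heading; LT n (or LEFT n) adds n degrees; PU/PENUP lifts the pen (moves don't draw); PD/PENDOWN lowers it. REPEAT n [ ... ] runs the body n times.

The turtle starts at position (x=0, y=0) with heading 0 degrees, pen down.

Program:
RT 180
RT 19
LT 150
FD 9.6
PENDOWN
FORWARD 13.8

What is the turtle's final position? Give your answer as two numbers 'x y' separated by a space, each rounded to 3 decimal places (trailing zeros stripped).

Answer: 15.352 -17.66

Derivation:
Executing turtle program step by step:
Start: pos=(0,0), heading=0, pen down
RT 180: heading 0 -> 180
RT 19: heading 180 -> 161
LT 150: heading 161 -> 311
FD 9.6: (0,0) -> (6.298,-7.245) [heading=311, draw]
PD: pen down
FD 13.8: (6.298,-7.245) -> (15.352,-17.66) [heading=311, draw]
Final: pos=(15.352,-17.66), heading=311, 2 segment(s) drawn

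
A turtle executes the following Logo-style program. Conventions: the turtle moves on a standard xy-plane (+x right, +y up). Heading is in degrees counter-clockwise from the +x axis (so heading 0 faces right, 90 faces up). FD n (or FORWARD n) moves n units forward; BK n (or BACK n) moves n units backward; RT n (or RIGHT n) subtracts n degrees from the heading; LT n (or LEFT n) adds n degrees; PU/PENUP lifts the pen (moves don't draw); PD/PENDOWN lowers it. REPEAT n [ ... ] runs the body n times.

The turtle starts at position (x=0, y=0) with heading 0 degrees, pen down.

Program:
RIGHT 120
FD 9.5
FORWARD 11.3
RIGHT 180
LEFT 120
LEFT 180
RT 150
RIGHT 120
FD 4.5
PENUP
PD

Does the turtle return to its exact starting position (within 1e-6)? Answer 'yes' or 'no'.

Answer: no

Derivation:
Executing turtle program step by step:
Start: pos=(0,0), heading=0, pen down
RT 120: heading 0 -> 240
FD 9.5: (0,0) -> (-4.75,-8.227) [heading=240, draw]
FD 11.3: (-4.75,-8.227) -> (-10.4,-18.013) [heading=240, draw]
RT 180: heading 240 -> 60
LT 120: heading 60 -> 180
LT 180: heading 180 -> 0
RT 150: heading 0 -> 210
RT 120: heading 210 -> 90
FD 4.5: (-10.4,-18.013) -> (-10.4,-13.513) [heading=90, draw]
PU: pen up
PD: pen down
Final: pos=(-10.4,-13.513), heading=90, 3 segment(s) drawn

Start position: (0, 0)
Final position: (-10.4, -13.513)
Distance = 17.052; >= 1e-6 -> NOT closed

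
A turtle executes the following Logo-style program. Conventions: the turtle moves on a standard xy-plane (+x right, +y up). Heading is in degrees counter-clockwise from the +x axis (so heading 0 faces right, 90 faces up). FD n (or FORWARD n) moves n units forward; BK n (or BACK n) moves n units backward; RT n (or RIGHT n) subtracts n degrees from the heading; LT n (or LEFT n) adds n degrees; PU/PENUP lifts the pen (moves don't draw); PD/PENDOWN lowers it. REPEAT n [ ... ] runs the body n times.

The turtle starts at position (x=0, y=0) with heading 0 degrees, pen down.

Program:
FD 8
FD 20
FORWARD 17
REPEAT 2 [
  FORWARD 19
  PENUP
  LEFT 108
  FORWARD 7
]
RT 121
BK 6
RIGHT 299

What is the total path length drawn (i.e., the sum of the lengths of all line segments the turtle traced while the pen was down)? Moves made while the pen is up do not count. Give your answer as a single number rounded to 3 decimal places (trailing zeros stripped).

Executing turtle program step by step:
Start: pos=(0,0), heading=0, pen down
FD 8: (0,0) -> (8,0) [heading=0, draw]
FD 20: (8,0) -> (28,0) [heading=0, draw]
FD 17: (28,0) -> (45,0) [heading=0, draw]
REPEAT 2 [
  -- iteration 1/2 --
  FD 19: (45,0) -> (64,0) [heading=0, draw]
  PU: pen up
  LT 108: heading 0 -> 108
  FD 7: (64,0) -> (61.837,6.657) [heading=108, move]
  -- iteration 2/2 --
  FD 19: (61.837,6.657) -> (55.966,24.727) [heading=108, move]
  PU: pen up
  LT 108: heading 108 -> 216
  FD 7: (55.966,24.727) -> (50.302,20.613) [heading=216, move]
]
RT 121: heading 216 -> 95
BK 6: (50.302,20.613) -> (50.825,14.636) [heading=95, move]
RT 299: heading 95 -> 156
Final: pos=(50.825,14.636), heading=156, 4 segment(s) drawn

Segment lengths:
  seg 1: (0,0) -> (8,0), length = 8
  seg 2: (8,0) -> (28,0), length = 20
  seg 3: (28,0) -> (45,0), length = 17
  seg 4: (45,0) -> (64,0), length = 19
Total = 64

Answer: 64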